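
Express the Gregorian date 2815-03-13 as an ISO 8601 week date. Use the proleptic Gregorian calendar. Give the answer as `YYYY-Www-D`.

The weekday is Friday (ISO weekday 5).
That Friday belongs to ISO week 11 of ISO year 2815.

2815-W11-5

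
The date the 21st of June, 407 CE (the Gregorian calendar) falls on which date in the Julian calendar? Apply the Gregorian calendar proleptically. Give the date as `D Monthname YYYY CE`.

At this point the Julian calendar is 1 day behind the Gregorian.
21 June 407 Gregorian − 1 day → 20 June 407 Julian.

20 June 407 CE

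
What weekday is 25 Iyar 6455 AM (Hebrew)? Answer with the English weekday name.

Friday

This is JDN 2705539 (31 May 2695 Gregorian).
Since JDN mod 7 = 4 (0 = Monday), the day is Friday.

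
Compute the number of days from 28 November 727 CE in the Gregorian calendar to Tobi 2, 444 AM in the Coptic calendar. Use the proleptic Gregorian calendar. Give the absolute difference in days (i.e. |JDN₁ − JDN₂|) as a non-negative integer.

JDN of the first date = 1986922.
JDN of the second date = 1986957.
|1986957 − 1986922| = 35.

35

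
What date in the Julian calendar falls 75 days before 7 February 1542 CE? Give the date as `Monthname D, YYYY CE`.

November 24, 1541 CE

Counting 75 days back from JDN 2284311 reaches JDN 2284236, which is November 24, 1541 CE.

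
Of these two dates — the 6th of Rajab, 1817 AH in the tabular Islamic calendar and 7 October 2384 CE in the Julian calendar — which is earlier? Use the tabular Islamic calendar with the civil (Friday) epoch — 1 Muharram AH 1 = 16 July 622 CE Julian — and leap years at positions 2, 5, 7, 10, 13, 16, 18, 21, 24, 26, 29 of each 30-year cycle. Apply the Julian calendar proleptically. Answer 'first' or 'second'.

Converting both to JDN: 2592152 vs 2592094; the smaller is the second.

second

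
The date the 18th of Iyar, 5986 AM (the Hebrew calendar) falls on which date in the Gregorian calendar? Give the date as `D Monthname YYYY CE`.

16 May 2226 CE

Both dates share Julian Day Number 2534225; in the Gregorian calendar that is 16 May 2226 CE.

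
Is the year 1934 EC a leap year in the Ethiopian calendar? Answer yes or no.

1934 mod 4 = 2; in the Ethiopian calendar a year is leap when year mod 4 = 3, so it is a common year.

no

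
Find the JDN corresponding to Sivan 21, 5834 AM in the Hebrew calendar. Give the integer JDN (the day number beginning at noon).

2478740

In the Gregorian calendar the same day is 16 June 2074.
JDN 2299161 is 15 October 1582 CE (Gregorian); the target day is +179579 days from there, so JDN = 2478740.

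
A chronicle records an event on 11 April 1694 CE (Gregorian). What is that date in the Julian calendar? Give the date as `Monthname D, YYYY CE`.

At this point the Julian calendar is 10 days behind the Gregorian.
11 April 1694 Gregorian − 10 days → 1 April 1694 Julian.

April 1, 1694 CE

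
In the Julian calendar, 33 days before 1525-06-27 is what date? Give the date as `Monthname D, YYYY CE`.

The starting date is JDN 2278242; 2278242 − 33 = 2278209.
JDN 2278209 corresponds to May 25, 1525 CE.

May 25, 1525 CE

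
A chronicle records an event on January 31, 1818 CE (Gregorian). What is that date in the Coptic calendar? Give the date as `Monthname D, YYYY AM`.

Tobi 24, 1534 AM

Both dates share Julian Day Number 2385101; in the Coptic calendar that is 24 Tobi 1534 AM.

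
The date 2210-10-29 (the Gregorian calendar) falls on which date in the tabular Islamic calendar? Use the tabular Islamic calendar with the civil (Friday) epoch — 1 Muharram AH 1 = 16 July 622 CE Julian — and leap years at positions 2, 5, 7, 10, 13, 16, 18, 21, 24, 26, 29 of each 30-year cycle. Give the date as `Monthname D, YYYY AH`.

Julian Day Number of the source date = 2528547.
Converting JDN 2528547 to the tabular Islamic calendar gives 10 Muharram 1638 AH.

Muharram 10, 1638 AH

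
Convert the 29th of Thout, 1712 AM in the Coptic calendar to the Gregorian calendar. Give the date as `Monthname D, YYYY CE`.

October 10, 1995 CE

Both dates share Julian Day Number 2450001; in the Gregorian calendar that is 10 October 1995 CE.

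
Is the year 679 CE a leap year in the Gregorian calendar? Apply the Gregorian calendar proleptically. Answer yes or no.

679 is not divisible by 4, so it is a common year.

no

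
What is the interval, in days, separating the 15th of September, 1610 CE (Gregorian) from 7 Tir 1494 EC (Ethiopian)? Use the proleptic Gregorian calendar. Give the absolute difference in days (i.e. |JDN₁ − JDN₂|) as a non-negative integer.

First date → JDN 2309358; second date → JDN 2269665.
The interval is |2309358 − 2269665| = 39693 days.

39693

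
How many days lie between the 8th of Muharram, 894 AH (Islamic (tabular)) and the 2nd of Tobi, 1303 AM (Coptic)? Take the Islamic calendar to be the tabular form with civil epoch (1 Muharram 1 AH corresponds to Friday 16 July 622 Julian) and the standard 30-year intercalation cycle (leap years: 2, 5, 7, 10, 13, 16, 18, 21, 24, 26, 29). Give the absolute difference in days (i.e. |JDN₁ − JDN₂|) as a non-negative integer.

JDN of the first date = 2264896.
JDN of the second date = 2300706.
|2300706 − 2264896| = 35810.

35810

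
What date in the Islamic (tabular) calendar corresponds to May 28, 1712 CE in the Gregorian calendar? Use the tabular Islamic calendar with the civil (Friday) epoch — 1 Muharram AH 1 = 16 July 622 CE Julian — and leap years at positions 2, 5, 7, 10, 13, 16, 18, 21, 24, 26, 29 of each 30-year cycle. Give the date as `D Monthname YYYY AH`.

21 Rabi' al-Thani 1124 AH

Julian Day Number of the source date = 2346503.
Converting JDN 2346503 to the tabular Islamic calendar gives 21 Rabi' al-Thani 1124 AH.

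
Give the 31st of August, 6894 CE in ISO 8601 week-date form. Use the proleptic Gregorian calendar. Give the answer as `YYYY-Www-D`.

6894-W35-2

The weekday is Tuesday (ISO weekday 2).
That Tuesday belongs to ISO week 35 of ISO year 6894.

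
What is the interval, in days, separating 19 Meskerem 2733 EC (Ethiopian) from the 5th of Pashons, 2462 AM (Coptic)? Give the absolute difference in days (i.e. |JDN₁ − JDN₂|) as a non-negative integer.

2052

JDN of the first date = 2722102.
JDN of the second date = 2724154.
|2724154 − 2722102| = 2052.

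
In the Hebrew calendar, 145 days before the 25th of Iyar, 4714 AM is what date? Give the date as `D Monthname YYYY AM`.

Counting 145 days back from JDN 2069628 reaches JDN 2069483, which is 28 Kislev 4714 AM.

28 Kislev 4714 AM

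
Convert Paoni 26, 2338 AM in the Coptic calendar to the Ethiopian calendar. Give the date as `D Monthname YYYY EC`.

Both dates share Julian Day Number 2678914; in the Ethiopian calendar that is 26 Sene 2614 EC.

26 Sene 2614 EC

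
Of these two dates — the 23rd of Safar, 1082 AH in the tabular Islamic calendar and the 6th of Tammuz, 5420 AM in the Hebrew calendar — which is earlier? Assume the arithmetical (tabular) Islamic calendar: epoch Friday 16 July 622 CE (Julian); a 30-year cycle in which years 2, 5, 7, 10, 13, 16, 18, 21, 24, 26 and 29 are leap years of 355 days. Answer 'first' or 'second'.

First date → JDN 2331562; second date → JDN 2327529.
JDN 2327529 < JDN 2331562, so the second date is earlier.

second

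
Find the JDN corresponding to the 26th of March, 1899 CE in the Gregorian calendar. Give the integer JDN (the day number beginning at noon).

JDN 2299161 is 15 October 1582 CE (Gregorian); the target day is +115579 days from there, so JDN = 2414740.

2414740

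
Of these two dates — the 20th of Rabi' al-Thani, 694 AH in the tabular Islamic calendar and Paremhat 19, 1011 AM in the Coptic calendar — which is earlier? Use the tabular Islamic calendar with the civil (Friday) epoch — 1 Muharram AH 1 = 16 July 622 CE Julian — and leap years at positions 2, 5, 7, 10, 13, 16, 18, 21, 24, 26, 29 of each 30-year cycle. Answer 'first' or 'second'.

first

First date → JDN 2194124; second date → JDN 2194130.
JDN 2194124 < JDN 2194130, so the first date is earlier.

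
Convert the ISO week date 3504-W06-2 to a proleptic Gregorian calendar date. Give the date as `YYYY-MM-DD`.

ISO week 1 of 3504 is the week containing the first Thursday of 3504.
Week 6, day 2 (Tuesday) lands on 3504-02-09.

3504-02-09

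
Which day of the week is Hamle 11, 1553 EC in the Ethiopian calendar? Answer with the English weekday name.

In the proleptic Gregorian calendar this is 15 July 1561 (JDN 2291399).
Since JDN mod 7 = 5 (0 = Monday), the day is Saturday.

Saturday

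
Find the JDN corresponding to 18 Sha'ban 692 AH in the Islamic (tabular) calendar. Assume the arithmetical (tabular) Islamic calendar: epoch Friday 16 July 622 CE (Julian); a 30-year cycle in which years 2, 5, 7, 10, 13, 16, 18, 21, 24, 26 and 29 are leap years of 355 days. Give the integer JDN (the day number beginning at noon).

2193531

In the proleptic Gregorian calendar the same day is 31 July 1293.
JDN 2299161 is 15 October 1582 CE (Gregorian); the target day is −105630 days from there, so JDN = 2193531.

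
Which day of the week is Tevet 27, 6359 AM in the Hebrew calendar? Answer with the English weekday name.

Wednesday

In the Gregorian calendar this is 16 January 2599 (JDN 2670341).
JDN 2670341 mod 7 = 2, and JDN 0 was a Monday, so this is a Wednesday.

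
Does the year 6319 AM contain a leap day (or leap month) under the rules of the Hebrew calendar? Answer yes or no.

Hebrew year 6319 is year 11 of its 19-year Metonic cycle; leap years are at positions 3, 6, 8, 11, 14, 17, 19, so it is a leap year (13 months).

yes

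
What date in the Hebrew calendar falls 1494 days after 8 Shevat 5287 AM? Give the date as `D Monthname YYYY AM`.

25 Shevat 5291 AM

The starting date is JDN 2278804; 2278804 + 1494 = 2280298.
JDN 2280298 corresponds to 25 Shevat 5291 AM.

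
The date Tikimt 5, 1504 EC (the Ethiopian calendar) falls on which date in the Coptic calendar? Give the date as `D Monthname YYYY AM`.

5 Paopi 1228 AM

Both dates share Julian Day Number 2273226; in the Coptic calendar that is 5 Paopi 1228 AM.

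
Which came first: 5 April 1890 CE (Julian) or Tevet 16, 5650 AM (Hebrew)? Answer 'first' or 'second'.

second

Converting both to JDN: 2411475 vs 2411376; the smaller is the second.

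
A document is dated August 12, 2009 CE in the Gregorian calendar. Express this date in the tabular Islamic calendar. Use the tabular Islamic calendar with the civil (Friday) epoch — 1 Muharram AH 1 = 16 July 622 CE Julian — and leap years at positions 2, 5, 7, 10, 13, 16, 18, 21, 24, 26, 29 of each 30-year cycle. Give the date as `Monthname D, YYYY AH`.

Both dates share Julian Day Number 2455056; in the tabular Islamic calendar that is 20 Sha'ban 1430 AH.

Sha'ban 20, 1430 AH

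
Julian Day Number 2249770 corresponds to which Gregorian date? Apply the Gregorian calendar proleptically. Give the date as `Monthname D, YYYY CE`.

July 24, 1447 CE

Counting from JDN 2299161 = 15 Oct 1582 gives an offset of -49391 days.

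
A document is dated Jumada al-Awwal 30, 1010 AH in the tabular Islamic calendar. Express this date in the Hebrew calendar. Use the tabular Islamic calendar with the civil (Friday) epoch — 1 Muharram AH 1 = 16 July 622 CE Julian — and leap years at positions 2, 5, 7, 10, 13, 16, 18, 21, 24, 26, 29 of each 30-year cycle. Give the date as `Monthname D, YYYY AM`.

Kislev 2, 5362 AM

The source date corresponds to 26 November 1601 in the Gregorian calendar (JDN 2306143).
That day falls on 2 Kislev 5362 AM in the Hebrew calendar.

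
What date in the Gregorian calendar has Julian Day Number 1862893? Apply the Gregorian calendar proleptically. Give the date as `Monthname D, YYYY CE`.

April 29, 388 CE

JDN 2451545 is 1 Jan 2000; 1862893 is −588652 days from there.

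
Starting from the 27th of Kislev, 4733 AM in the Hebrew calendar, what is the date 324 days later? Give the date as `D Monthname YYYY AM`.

Counting 324 days forward from JDN 2076421 reaches JDN 2076745, which is 26 Cheshvan 4734 AM.

26 Cheshvan 4734 AM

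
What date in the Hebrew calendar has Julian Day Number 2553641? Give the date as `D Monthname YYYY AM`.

JDN 2553641 is 13 July 2279 in the Gregorian calendar.
In the Hebrew calendar that day is 3 Av 6039 AM.

3 Av 6039 AM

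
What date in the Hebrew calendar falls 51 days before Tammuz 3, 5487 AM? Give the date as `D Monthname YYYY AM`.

11 Iyar 5487 AM

JDN of Tammuz 3, 5487 AM = 2352006.
2352006 − 51 = 2351955.
JDN 2351955 in the Hebrew calendar is 11 Iyar 5487 AM.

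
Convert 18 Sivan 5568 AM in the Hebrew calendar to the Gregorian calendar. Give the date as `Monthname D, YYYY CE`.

June 13, 1808 CE

Julian Day Number of the source date = 2381582.
Converting JDN 2381582 to the Gregorian calendar gives 13 June 1808 CE.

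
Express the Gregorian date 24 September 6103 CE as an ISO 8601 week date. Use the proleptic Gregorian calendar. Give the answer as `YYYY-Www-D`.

The weekday is Monday (ISO weekday 1).
That Monday belongs to ISO week 39 of ISO year 6103.

6103-W39-1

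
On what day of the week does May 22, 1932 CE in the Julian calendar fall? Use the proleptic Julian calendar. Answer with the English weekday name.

In the Gregorian calendar this is 4 June 1932 (JDN 2426863).
Since JDN mod 7 = 5 (0 = Monday), the day is Saturday.

Saturday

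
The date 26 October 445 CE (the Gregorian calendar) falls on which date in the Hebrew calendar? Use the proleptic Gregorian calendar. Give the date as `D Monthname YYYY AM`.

8 Cheshvan 4206 AM

Both dates share Julian Day Number 1883892; in the Hebrew calendar that is 8 Cheshvan 4206 AM.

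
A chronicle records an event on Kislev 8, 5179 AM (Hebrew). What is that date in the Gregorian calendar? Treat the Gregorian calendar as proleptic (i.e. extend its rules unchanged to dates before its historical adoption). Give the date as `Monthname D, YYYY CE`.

November 16, 1418 CE

Julian Day Number of the source date = 2239293.
Converting JDN 2239293 to the Gregorian calendar gives 16 November 1418 CE.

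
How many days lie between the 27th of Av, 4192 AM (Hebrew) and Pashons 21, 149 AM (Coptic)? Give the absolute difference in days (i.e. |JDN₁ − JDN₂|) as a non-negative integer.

279

First date → JDN 1879068; second date → JDN 1879347.
The interval is |1879068 − 1879347| = 279 days.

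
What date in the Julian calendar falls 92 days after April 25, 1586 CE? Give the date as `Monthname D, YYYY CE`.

July 26, 1586 CE

JDN of April 25, 1586 CE = 2300459.
2300459 + 92 = 2300551.
JDN 2300551 in the Julian calendar is July 26, 1586 CE.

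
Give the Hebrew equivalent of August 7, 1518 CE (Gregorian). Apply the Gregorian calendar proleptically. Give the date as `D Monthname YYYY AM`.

Both dates share Julian Day Number 2275716; in the Hebrew calendar that is 20 Av 5278 AM.

20 Av 5278 AM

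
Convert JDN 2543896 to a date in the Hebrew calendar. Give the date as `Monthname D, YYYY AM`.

Cheshvan 3, 6013 AM

The Gregorian equivalent of JDN 2543896 is 6 November 2252.
In the Hebrew calendar that day is Cheshvan 3, 6013 AM.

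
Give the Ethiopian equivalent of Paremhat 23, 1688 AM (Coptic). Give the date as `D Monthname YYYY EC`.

The source date corresponds to 1 April 1972 in the Gregorian calendar (JDN 2441409).
That day falls on 23 Megabit 1964 EC in the Ethiopian calendar.

23 Megabit 1964 EC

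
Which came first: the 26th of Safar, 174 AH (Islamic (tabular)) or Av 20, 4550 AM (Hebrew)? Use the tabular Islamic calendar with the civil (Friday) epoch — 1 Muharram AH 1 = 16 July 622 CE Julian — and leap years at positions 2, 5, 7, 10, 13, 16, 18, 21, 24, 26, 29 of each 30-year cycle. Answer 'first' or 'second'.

first

The two dates have Julian Day Numbers 2009800 and 2009822 respectively.
Since 2009800 < 2009822, the first date comes first.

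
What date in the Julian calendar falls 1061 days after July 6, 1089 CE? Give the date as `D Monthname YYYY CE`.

1 June 1092 CE

The starting date is JDN 2119002; 2119002 + 1061 = 2120063.
JDN 2120063 corresponds to 1 June 1092 CE.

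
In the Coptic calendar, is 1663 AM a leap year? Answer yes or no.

1663 mod 4 = 3; in the Coptic calendar a year is leap when year mod 4 = 3, so it is a leap year.

yes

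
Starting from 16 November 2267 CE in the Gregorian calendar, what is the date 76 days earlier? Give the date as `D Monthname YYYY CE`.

Counting 76 days back from JDN 2549384 reaches JDN 2549308, which is 1 September 2267 CE.

1 September 2267 CE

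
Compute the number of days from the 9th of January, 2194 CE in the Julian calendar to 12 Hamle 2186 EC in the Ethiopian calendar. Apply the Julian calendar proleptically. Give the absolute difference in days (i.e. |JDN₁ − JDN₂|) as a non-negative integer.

JDN of the first date = 2522425.
JDN of the second date = 2522603.
|2522603 − 2522425| = 178.

178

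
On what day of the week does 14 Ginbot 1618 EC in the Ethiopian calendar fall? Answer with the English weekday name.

In the Gregorian calendar this is 19 May 1626 (JDN 2315083).
2315083 ≡ 1 (mod 7); counting from Monday = 0 gives Tuesday.

Tuesday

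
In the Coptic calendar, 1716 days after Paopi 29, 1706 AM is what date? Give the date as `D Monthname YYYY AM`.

JDN of Paopi 29, 1706 AM = 2447839.
2447839 + 1716 = 2449555.
JDN 2449555 in the Coptic calendar is 14 Epip 1710 AM.

14 Epip 1710 AM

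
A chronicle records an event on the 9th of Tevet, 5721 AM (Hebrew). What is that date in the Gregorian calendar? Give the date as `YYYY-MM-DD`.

1960-12-28

Both dates share Julian Day Number 2437297; in the Gregorian calendar that is 28 December 1960 CE.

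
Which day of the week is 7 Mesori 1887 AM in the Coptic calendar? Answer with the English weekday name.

Wednesday

Equivalently 14 August 2171 Gregorian, JDN 2514227.
Since JDN mod 7 = 2 (0 = Monday), the day is Wednesday.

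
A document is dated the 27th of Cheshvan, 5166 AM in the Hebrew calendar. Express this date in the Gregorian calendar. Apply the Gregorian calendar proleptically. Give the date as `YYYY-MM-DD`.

1405-10-29

Julian Day Number of the source date = 2234527.
Converting JDN 2234527 to the Gregorian calendar gives 29 October 1405 CE.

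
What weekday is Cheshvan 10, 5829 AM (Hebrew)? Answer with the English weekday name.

Monday

This is JDN 2476691 (5 November 2068 Gregorian).
Since JDN mod 7 = 0 (0 = Monday), the day is Monday.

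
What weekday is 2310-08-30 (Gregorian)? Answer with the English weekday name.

Tuesday

2565011 ≡ 1 (mod 7); counting from Monday = 0 gives Tuesday.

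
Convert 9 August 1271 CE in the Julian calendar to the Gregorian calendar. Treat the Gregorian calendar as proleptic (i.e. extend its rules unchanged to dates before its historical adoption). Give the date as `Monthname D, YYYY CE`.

At this point the Julian calendar is 7 days behind the Gregorian.
9 August 1271 Julian + 7 days → 16 August 1271 Gregorian.

August 16, 1271 CE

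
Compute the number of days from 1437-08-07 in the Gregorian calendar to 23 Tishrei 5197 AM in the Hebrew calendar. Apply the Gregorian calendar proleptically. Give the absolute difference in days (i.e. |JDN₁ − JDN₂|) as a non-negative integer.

First date → JDN 2246132; second date → JDN 2245833.
The interval is |2246132 − 2245833| = 299 days.

299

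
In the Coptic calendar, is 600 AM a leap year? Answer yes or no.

no

600 mod 4 = 0; in the Coptic calendar a year is leap when year mod 4 = 3, so it is a common year.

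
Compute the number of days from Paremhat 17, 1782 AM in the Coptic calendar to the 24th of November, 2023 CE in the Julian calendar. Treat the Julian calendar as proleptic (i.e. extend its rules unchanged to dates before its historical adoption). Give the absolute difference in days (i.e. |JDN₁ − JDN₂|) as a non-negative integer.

15450

First date → JDN 2475736; second date → JDN 2460286.
The interval is |2475736 − 2460286| = 15450 days.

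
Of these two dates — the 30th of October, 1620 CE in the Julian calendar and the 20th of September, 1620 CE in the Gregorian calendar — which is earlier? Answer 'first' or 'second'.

second

The two dates have Julian Day Numbers 2313066 and 2313016 respectively.
Since 2313016 < 2313066, the second date comes first.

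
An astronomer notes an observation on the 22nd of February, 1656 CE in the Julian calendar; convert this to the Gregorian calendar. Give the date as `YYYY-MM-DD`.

1656-03-03

For dates in this range the Gregorian date is 10 days ahead of the Julian.
22 February 1656 Julian + 10 days → 3 March 1656 Gregorian.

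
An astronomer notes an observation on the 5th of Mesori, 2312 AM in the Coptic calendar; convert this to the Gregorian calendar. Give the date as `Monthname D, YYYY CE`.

August 15, 2596 CE

Julian Day Number of the source date = 2669457.
Converting JDN 2669457 to the Gregorian calendar gives 15 August 2596 CE.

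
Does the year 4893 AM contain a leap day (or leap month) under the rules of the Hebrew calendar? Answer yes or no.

Hebrew year 4893 is year 10 of its 19-year Metonic cycle; leap years are at positions 3, 6, 8, 11, 14, 17, 19, so it is a common year (12 months).

no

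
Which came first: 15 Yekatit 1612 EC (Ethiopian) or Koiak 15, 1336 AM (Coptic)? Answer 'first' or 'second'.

second

Converting both to JDN: 2312803 vs 2312743; the smaller is the second.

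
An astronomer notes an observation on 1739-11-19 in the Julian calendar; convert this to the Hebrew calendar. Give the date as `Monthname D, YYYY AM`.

Cheshvan 29, 5500 AM

Both dates share Julian Day Number 2356550; in the Hebrew calendar that is 29 Cheshvan 5500 AM.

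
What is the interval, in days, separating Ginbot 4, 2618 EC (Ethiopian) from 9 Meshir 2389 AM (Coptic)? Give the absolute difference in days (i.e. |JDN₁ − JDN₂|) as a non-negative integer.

17082

JDN of the first date = 2680323.
JDN of the second date = 2697405.
|2697405 − 2680323| = 17082.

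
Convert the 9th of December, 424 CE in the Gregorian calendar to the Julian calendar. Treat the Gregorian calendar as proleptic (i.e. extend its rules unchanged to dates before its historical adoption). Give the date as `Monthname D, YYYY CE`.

At this point the Julian calendar is 1 day behind the Gregorian.
9 December 424 Gregorian − 1 day → 8 December 424 Julian.

December 8, 424 CE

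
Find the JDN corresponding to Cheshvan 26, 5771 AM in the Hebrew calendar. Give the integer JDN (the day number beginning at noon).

In the Gregorian calendar the same day is 3 November 2010.
JDN 2400001 is 17 November 1858 CE (Gregorian), MJD 0; the target day is +55503 days from there, so JDN = 2455504.

2455504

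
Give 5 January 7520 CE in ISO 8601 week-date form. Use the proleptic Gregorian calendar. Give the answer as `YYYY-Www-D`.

The weekday is Monday (ISO weekday 1).
That Monday belongs to ISO week 2 of ISO year 7520.

7520-W02-1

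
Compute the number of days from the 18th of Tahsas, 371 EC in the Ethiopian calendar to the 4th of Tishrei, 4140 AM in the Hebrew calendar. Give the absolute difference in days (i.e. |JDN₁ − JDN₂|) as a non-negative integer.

261

First date → JDN 1859470; second date → JDN 1859731.
The interval is |1859470 − 1859731| = 261 days.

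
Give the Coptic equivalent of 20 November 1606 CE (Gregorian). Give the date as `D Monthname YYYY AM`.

14 Hathor 1323 AM

Both dates share Julian Day Number 2307963; in the Coptic calendar that is 14 Hathor 1323 AM.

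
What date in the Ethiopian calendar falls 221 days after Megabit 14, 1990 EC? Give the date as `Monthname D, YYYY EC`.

Tikimt 20, 1991 EC

JDN of Megabit 14, 1990 EC = 2450896.
2450896 + 221 = 2451117.
JDN 2451117 in the Ethiopian calendar is Tikimt 20, 1991 EC.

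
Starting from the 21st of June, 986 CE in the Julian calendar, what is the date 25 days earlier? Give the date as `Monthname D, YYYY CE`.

The starting date is JDN 2081366; 2081366 − 25 = 2081341.
JDN 2081341 corresponds to May 27, 986 CE.

May 27, 986 CE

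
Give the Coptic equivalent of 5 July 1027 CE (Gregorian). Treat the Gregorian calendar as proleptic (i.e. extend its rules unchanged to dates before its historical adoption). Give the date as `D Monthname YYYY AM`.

Both dates share Julian Day Number 2096349; in the Coptic calendar that is 5 Epip 743 AM.

5 Epip 743 AM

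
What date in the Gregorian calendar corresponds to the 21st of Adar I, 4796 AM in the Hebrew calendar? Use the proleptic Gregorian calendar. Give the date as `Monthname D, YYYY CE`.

Both dates share Julian Day Number 2099507; in the Gregorian calendar that is 26 February 1036 CE.

February 26, 1036 CE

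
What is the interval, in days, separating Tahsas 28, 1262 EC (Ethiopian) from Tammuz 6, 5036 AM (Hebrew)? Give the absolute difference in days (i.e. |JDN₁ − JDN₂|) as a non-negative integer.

2369

JDN of the first date = 2184918.
JDN of the second date = 2187287.
|2187287 − 2184918| = 2369.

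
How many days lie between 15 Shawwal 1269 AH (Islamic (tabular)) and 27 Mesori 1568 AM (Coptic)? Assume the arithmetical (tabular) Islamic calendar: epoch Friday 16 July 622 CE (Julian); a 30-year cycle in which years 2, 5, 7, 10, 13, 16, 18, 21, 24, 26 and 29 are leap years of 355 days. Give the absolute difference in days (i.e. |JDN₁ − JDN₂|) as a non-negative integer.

324

First date → JDN 2398057; second date → JDN 2397733.
The interval is |2398057 − 2397733| = 324 days.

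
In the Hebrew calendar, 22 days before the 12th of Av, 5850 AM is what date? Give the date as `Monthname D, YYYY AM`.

Tammuz 19, 5850 AM

Counting 22 days back from JDN 2484637 reaches JDN 2484615, which is Tammuz 19, 5850 AM.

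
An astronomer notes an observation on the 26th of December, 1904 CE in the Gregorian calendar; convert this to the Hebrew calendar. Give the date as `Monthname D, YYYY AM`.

Tevet 18, 5665 AM

Both dates share Julian Day Number 2416841; in the Hebrew calendar that is 18 Tevet 5665 AM.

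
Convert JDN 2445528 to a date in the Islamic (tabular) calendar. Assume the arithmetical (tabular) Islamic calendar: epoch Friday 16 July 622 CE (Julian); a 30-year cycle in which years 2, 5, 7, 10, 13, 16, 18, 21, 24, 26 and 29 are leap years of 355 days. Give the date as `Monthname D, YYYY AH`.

The Gregorian equivalent of JDN 2445528 is 12 July 1983.
In the tabular Islamic calendar that day is Shawwal 1, 1403 AH.

Shawwal 1, 1403 AH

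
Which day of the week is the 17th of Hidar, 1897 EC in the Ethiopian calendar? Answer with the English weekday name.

Saturday

In the Gregorian calendar this is 26 November 1904 (JDN 2416811).
Since JDN mod 7 = 5 (0 = Monday), the day is Saturday.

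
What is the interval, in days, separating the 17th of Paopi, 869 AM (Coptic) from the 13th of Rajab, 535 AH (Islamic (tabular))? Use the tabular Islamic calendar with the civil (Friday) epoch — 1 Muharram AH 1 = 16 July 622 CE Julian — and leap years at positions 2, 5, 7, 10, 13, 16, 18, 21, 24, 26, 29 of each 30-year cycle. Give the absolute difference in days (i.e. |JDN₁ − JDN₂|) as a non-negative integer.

First date → JDN 2142113; second date → JDN 2137861.
The interval is |2142113 − 2137861| = 4252 days.

4252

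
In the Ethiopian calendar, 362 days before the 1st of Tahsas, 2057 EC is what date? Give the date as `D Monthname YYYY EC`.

4 Tahsas 2056 EC

The starting date is JDN 2475265; 2475265 − 362 = 2474903.
JDN 2474903 corresponds to 4 Tahsas 2056 EC.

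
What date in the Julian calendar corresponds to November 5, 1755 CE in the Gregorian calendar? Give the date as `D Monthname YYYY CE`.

The Julian–Gregorian offset here is 11 days (Julian trailing).
5 November 1755 Gregorian − 11 days → 25 October 1755 Julian.

25 October 1755 CE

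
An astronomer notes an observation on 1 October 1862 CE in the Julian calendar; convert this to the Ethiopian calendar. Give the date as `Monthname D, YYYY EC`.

Julian Day Number of the source date = 2401427.
Converting JDN 2401427 to the Ethiopian calendar gives 4 Tikimt 1855 EC.

Tikimt 4, 1855 EC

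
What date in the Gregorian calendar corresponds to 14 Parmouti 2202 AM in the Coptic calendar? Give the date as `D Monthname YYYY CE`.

25 April 2486 CE

Both dates share Julian Day Number 2629168; in the Gregorian calendar that is 25 April 2486 CE.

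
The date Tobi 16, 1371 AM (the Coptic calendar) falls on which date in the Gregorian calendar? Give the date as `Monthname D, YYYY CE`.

January 21, 1655 CE

Julian Day Number of the source date = 2325557.
Converting JDN 2325557 to the Gregorian calendar gives 21 January 1655 CE.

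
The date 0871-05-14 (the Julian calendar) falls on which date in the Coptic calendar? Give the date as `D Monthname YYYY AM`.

Julian Day Number of the source date = 2039324.
Converting JDN 2039324 to the Coptic calendar gives 19 Pashons 587 AM.

19 Pashons 587 AM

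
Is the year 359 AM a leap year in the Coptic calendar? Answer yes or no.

yes

359 mod 4 = 3; in the Coptic calendar a year is leap when year mod 4 = 3, so it is a leap year.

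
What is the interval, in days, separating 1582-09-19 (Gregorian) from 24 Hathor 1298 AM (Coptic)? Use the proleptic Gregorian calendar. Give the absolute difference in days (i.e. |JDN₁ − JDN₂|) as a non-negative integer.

JDN of the first date = 2299135.
JDN of the second date = 2298842.
|2298842 − 2299135| = 293.

293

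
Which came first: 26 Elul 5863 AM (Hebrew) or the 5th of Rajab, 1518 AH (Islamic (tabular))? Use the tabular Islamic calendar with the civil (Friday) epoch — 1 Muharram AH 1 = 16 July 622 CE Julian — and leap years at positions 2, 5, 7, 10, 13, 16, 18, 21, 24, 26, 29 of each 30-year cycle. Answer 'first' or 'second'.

The two dates have Julian Day Numbers 2489435 and 2486195 respectively.
Since 2486195 < 2489435, the second date comes first.

second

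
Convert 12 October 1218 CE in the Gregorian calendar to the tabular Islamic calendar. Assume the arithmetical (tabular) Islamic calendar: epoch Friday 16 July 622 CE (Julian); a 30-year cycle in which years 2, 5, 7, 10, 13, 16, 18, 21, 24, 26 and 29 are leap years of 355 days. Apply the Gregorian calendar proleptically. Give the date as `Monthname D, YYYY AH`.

Rajab 13, 615 AH

Both dates share Julian Day Number 2166210; in the tabular Islamic calendar that is 13 Rajab 615 AH.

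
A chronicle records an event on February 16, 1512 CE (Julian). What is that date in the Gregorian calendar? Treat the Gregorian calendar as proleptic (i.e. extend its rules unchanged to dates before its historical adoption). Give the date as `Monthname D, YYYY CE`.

The Julian–Gregorian offset here is 10 days (Julian trailing).
16 February 1512 Julian + 10 days → 26 February 1512 Gregorian.

February 26, 1512 CE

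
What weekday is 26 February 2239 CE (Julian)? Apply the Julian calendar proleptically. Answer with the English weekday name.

This is JDN 2538909 (13 March 2239 Gregorian).
Since JDN mod 7 = 2 (0 = Monday), the day is Wednesday.

Wednesday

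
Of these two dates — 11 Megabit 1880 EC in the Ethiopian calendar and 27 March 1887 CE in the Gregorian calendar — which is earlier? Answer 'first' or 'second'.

Converting both to JDN: 2410716 vs 2410358; the smaller is the second.

second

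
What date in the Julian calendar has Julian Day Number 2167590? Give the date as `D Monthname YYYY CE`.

16 July 1222 CE

JDN 2167590 is 23 July 1222 in the proleptic Gregorian calendar.
In the Julian calendar that day is 16 July 1222 CE.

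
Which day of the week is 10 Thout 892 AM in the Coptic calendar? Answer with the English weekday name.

In the proleptic Gregorian calendar this is 15 September 1175 (JDN 2150477).
2150477 ≡ 0 (mod 7); counting from Monday = 0 gives Monday.

Monday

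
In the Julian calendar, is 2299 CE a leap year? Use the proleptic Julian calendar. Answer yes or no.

2299 mod 4 = 3, so it is a common year in the Julian calendar.

no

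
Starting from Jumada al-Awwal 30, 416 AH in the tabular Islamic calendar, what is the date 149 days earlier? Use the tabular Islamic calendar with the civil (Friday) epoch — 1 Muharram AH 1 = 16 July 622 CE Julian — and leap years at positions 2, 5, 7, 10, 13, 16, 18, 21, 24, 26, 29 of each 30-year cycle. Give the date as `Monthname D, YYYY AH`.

JDN of Jumada al-Awwal 30, 416 AH = 2095649.
2095649 − 149 = 2095500.
JDN 2095500 in the tabular Islamic calendar is Dhu al-Hijjah 28, 415 AH.

Dhu al-Hijjah 28, 415 AH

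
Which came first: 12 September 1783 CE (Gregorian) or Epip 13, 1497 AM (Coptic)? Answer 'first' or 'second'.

Converting both to JDN: 2372542 vs 2371756; the smaller is the second.

second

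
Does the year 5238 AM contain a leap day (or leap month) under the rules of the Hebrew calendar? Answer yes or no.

Hebrew year 5238 is year 13 of its 19-year Metonic cycle; leap years are at positions 3, 6, 8, 11, 14, 17, 19, so it is a common year (12 months).

no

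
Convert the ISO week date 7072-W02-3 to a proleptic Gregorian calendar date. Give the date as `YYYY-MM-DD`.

7072-01-10

ISO week 1 of 7072 is the week containing the first Thursday of 7072.
Week 2, day 3 (Wednesday) lands on 7072-01-10.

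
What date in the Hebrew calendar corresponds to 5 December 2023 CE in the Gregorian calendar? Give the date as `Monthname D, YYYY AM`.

Julian Day Number of the source date = 2460284.
Converting JDN 2460284 to the Hebrew calendar gives 22 Kislev 5784 AM.

Kislev 22, 5784 AM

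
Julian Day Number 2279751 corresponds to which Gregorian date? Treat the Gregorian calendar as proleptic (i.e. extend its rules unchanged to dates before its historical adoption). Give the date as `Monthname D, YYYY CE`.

August 24, 1529 CE

JDN 2451545 is 1 Jan 2000; 2279751 is −171794 days from there.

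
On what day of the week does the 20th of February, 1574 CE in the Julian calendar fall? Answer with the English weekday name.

Saturday

In the proleptic Gregorian calendar this is 2 March 1574 (JDN 2296012).
2296012 ≡ 5 (mod 7); counting from Monday = 0 gives Saturday.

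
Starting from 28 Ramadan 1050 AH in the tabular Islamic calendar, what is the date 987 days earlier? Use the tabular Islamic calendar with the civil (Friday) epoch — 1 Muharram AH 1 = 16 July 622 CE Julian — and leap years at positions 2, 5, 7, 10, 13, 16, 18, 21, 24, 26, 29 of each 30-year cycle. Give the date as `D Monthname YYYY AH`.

15 Dhu al-Hijjah 1047 AH

JDN of 28 Ramadan 1050 AH = 2320434.
2320434 − 987 = 2319447.
JDN 2319447 in the tabular Islamic calendar is 15 Dhu al-Hijjah 1047 AH.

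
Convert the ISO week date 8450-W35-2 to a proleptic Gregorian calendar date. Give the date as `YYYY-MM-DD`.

ISO week 1 of 8450 is the week containing the first Thursday of 8450.
Week 35, day 2 (Tuesday) lands on 8450-08-30.

8450-08-30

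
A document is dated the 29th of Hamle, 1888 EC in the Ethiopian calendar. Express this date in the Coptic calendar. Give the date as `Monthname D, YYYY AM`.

Epip 29, 1612 AM

Both dates share Julian Day Number 2413776; in the Coptic calendar that is 29 Epip 1612 AM.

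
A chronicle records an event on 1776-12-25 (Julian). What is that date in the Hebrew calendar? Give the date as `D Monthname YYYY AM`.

26 Tevet 5537 AM

Julian Day Number of the source date = 2370101.
Converting JDN 2370101 to the Hebrew calendar gives 26 Tevet 5537 AM.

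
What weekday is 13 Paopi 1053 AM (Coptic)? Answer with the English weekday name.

Thursday

In the proleptic Gregorian calendar this is 18 October 1336 (JDN 2209315).
Since JDN mod 7 = 3 (0 = Monday), the day is Thursday.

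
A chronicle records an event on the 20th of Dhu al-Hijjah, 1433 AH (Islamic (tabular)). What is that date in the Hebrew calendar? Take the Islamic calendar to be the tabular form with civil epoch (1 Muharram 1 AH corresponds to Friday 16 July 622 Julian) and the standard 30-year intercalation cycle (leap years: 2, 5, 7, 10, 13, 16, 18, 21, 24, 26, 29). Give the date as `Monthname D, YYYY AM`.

Julian Day Number of the source date = 2456237.
Converting JDN 2456237 to the Hebrew calendar gives 20 Cheshvan 5773 AM.

Cheshvan 20, 5773 AM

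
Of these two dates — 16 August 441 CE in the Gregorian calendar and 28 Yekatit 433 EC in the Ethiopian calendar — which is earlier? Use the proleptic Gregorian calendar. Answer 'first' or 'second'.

First date → JDN 1882360; second date → JDN 1882186.
JDN 1882186 < JDN 1882360, so the second date is earlier.

second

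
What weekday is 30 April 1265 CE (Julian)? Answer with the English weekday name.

Equivalently 7 May 1265 Gregorian, JDN 2183219.
JDN 2183219 mod 7 = 3, and JDN 0 was a Monday, so this is a Thursday.

Thursday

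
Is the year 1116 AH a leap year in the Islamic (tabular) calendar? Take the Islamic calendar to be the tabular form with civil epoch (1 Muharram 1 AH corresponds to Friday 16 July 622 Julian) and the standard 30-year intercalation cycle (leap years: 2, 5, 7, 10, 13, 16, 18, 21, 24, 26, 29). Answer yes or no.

Year 1116 AH is year 6 of its 30-year cycle; leap positions are 2, 5, 7, 10, 13, 16, 18, 21, 24, 26, 29, so it is a common year (354 days).

no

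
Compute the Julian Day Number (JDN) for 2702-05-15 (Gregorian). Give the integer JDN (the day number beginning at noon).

2708079

JDN 2400001 is 17 November 1858 CE (Gregorian), MJD 0; the target day is +308078 days from there, so JDN = 2708079.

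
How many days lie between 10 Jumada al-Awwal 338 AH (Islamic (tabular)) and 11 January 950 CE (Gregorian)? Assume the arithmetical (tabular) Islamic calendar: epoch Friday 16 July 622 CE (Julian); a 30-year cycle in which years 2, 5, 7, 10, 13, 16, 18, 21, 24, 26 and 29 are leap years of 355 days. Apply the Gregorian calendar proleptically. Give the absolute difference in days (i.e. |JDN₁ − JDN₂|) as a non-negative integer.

62

First date → JDN 2067989; second date → JDN 2068051.
The interval is |2067989 − 2068051| = 62 days.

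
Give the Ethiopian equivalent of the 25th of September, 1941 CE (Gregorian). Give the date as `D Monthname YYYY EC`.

Both dates share Julian Day Number 2430263; in the Ethiopian calendar that is 15 Meskerem 1934 EC.

15 Meskerem 1934 EC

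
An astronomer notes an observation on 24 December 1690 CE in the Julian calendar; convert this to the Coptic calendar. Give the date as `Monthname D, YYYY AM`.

Both dates share Julian Day Number 2338688; in the Coptic calendar that is 28 Koiak 1407 AM.

Koiak 28, 1407 AM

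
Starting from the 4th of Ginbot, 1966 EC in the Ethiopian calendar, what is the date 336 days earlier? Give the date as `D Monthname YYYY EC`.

The starting date is JDN 2442180; 2442180 − 336 = 2441844.
JDN 2441844 corresponds to 3 Sene 1965 EC.

3 Sene 1965 EC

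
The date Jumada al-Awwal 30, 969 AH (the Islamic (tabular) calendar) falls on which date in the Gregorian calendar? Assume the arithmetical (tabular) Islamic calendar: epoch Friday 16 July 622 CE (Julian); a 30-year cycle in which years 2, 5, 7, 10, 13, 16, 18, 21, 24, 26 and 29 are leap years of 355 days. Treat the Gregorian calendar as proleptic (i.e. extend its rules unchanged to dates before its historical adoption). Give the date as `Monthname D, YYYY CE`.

February 15, 1562 CE

Both dates share Julian Day Number 2291614; in the Gregorian calendar that is 15 February 1562 CE.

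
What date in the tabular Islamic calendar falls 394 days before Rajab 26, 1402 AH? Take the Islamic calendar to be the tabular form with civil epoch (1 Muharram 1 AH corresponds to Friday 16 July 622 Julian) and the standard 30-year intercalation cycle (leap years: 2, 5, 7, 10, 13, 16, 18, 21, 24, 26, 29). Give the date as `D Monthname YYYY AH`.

The starting date is JDN 2445110; 2445110 − 394 = 2444716.
JDN 2444716 corresponds to 16 Jumada al-Thani 1401 AH.

16 Jumada al-Thani 1401 AH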